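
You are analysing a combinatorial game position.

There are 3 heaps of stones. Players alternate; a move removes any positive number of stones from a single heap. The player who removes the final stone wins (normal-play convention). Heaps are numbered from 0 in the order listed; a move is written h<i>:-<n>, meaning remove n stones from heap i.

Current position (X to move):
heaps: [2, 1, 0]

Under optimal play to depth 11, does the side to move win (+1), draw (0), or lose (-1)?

value((2,1,0), X) = +1

p1 X@[(2,1,0)]: h0:-1[(1,1,0)]+1* h0:-2[(0,1,0)]-1 h1:-1[(2,0,0)]-1
p2 O@[(1,1,0)]: h0:-1[(0,1,0)]-1* h1:-1[(1,0,0)]-1
p3 X@[(0,1,0)]: h1:-1[(0,0,0)]+1*
p4 O@[(0,0,0)] terminal -1; root [(2,1,0)] d11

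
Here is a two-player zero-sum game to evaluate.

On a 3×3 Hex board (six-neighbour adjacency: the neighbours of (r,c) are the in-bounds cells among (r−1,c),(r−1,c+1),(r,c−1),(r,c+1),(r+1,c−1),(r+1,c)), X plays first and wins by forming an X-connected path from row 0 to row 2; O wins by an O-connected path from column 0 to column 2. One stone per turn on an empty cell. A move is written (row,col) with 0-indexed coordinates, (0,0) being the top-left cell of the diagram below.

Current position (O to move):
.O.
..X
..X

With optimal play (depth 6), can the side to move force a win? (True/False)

O winning at [.O./..X/..X]: True

[.O./..X/..X] O move#1: (0,0):-1/OO./..X/..X, (0,2):+1/.OO/..X/..X*, (1,0):-1/.O./O.X/..X, (1,1):-1/.O./.OX/..X, (2,0):-1/.O./..X/O.X, (2,1):-1/.O./..X/.OX
[.OO/..X/..X] X move#2: (0,0):-1/XOO/..X/..X*, (1,0):-1/.OO/X.X/..X, (1,1):-1/.OO/.XX/..X, (2,0):-1/.OO/..X/X.X, (2,1):-1/.OO/..X/.XX
[XOO/..X/..X] O move#3: (1,0):+1/XOO/O.X/..X*, (1,1):+1/XOO/.OX/..X, (2,0):+1/XOO/..X/O.X, (2,1):-1/XOO/..X/.OX
[XOO/O.X/..X] end (terminal -1, X#4); searched .O./..X/..X to 6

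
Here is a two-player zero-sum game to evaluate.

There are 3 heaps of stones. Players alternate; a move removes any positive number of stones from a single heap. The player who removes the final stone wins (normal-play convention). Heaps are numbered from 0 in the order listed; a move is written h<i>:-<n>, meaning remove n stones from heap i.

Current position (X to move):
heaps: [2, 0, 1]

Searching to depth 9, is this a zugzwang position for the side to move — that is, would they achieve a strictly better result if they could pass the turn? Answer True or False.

zugzwang((2,0,1), X) = False

[(2,0,1)] X move#1: h0:-1:+1/(1,0,1)*, h0:-2:-1/(0,0,1), h2:-1:-1/(2,0,0)
[(1,0,1)] O move#2: h0:-1:-1/(0,0,1)*, h2:-1:-1/(1,0,0)
[(0,0,1)] X move#3: h2:-1:+1/(0,0,0)*
[(0,0,0)] end (terminal -1, O#4); searched (2,0,1) to 9
if X skipped the turn, O would face:
~ [(2,0,1)] O move#1: h0:-1:+1/(1,0,1)*, h0:-2:-1/(0,0,1), h2:-1:-1/(2,0,0)
~ [(1,0,1)] X move#2: h0:-1:-1/(0,0,1)*, h2:-1:-1/(1,0,0)
~ [(0,0,1)] O move#3: h2:-1:+1/(0,0,0)*
~ [(0,0,0)] end (terminal -1, X#4); searched (2,0,1) to 9
compare (X): move=+1 vs pass=-1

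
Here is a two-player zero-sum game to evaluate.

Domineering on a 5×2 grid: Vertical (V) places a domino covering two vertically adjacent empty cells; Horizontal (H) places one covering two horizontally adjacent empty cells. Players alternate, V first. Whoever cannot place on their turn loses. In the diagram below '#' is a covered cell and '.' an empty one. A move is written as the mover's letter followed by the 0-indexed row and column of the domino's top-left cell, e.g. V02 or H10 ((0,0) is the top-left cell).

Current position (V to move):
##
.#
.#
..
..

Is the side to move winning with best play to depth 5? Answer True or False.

V winning at [##/.#/.#/../..]: True

p1 V@[##/.#/.#/../..]: V10[##/##/##/../..]-1 V20[##/.#/##/#./..]-1 V30[##/.#/.#/#./#.]+1* V31[##/.#/.#/.#/.#]+1
p2 H@[##/.#/.#/#./#.] terminal -1; root [##/.#/.#/../..] d5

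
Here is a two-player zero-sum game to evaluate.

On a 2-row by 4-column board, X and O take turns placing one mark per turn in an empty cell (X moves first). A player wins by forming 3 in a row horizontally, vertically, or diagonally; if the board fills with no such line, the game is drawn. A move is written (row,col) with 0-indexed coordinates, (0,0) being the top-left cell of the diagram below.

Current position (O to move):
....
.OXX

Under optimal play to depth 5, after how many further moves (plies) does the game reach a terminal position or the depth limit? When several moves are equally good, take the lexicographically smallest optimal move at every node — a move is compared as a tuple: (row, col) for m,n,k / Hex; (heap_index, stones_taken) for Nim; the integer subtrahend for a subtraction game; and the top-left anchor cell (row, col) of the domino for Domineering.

PV length from [..../.OXX]: 5 plies

ply 1, O at ..../.OXX | (0,0)=+0→O.../.OXX*; (0,1)=+0→.O../.OXX; (0,2)=+0→..O./.OXX; (0,3)=+0→...O/.OXX; (1,0)=+0→..../OOXX
ply 2, X at O.../.OXX | (0,1)=+0→OX../.OXX*; (0,2)=+0→O.X./.OXX; (0,3)=+0→O..X/.OXX; (1,0)=+0→O.../XOXX
ply 3, O at OX../.OXX | (0,2)=+0→OXO./.OXX*; (0,3)=+0→OX.O/.OXX; (1,0)=+0→OX../OOXX
ply 4, X at OXO./.OXX | (0,3)=+0→OXOX/.OXX*; (1,0)=+0→OXO./XOXX
ply 5, O at OXOX/.OXX | (1,0)=+0→OXOX/OOXX*
ply 6: OXOX/OOXX is terminal +0 (X); from ..../.OXX depth 5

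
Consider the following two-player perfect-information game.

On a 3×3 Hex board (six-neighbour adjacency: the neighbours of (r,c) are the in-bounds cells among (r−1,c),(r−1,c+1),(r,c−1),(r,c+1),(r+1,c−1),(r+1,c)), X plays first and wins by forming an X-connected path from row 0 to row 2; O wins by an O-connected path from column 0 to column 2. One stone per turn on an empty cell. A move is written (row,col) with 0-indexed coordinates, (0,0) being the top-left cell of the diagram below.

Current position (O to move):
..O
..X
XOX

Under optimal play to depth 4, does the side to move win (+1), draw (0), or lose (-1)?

value(..O/..X/XOX, O) = +1

ply 1, O at ..O/..X/XOX | (0,0)=-1→O.O/..X/XOX; (0,1)=+1→.OO/..X/XOX*; (1,0)=+1→..O/O.X/XOX; (1,1)=-1→..O/.OX/XOX
ply 2, X at .OO/..X/XOX | (0,0)=-1→XOO/..X/XOX*; (1,0)=-1→.OO/X.X/XOX; (1,1)=-1→.OO/.XX/XOX
ply 3, O at XOO/..X/XOX | (1,0)=+1→XOO/O.X/XOX*; (1,1)=-1→XOO/.OX/XOX
ply 4: XOO/O.X/XOX is terminal -1 (X); from ..O/..X/XOX depth 4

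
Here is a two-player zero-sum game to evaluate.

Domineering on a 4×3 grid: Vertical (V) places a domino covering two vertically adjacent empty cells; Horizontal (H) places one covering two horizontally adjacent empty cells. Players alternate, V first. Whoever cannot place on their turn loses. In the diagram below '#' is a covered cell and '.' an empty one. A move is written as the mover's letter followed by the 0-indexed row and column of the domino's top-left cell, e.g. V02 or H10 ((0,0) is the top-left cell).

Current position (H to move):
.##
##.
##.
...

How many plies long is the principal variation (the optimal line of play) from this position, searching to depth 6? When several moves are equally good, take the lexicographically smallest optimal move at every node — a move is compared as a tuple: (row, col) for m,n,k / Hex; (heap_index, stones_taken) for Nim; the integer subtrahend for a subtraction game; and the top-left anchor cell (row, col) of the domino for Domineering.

PV length from [.##/##./##./...]: 2 plies

[.##/##./##./...] H move#1: H30:-1/.##/##./##./##.*, H31:-1/.##/##./##./.##
[.##/##./##./##.] V move#2: V12:+1/.##/###/###/##.*, V22:+1/.##/##./###/###
[.##/###/###/##.] end (terminal -1, H#3); searched .##/##./##./... to 6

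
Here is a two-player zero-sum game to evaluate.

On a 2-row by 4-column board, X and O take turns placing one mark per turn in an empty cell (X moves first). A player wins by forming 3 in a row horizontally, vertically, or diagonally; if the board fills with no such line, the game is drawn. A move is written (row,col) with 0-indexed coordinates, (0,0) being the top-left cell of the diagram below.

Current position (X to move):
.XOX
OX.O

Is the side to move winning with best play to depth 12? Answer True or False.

ply 1, X at .XOX/OX.O | (0,0)=+0→XXOX/OX.O*; (1,2)=+0→.XOX/OXXO
ply 2, O at XXOX/OX.O | (1,2)=+0→XXOX/OXOO*
ply 3: XXOX/OXOO is terminal +0 (X); from .XOX/OX.O depth 12

X winning at [.XOX/OX.O]: False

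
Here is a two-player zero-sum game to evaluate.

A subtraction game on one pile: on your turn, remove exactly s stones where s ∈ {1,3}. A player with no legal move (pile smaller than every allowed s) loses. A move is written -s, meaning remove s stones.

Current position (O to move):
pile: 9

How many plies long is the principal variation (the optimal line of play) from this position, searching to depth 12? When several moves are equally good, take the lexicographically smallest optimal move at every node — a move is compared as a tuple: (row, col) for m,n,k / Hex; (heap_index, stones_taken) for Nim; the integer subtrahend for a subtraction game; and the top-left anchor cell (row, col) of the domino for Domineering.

PV length from [9]: 9 plies

p1 O@[9]: -1[8]+1* -3[6]+1
p2 X@[8]: -1[7]-1* -3[5]-1
p3 O@[7]: -1[6]+1* -3[4]+1
p4 X@[6]: -1[5]-1* -3[3]-1
p5 O@[5]: -1[4]+1* -3[2]+1
p6 X@[4]: -1[3]-1* -3[1]-1
p7 O@[3]: -1[2]+1* -3[0]+1
p8 X@[2]: -1[1]-1*
p9 O@[1]: -1[0]+1*
p10 X@[0] terminal -1; root [9] d12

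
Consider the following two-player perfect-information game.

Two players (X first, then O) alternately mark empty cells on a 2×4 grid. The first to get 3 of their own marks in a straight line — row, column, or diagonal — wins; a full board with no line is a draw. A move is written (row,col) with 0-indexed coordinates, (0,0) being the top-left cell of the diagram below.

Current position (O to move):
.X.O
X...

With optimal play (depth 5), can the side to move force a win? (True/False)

O winning at [.X.O/X...]: False

p1 O@[.X.O/X...]: (0,0)[OX.O/X...]+0* (0,2)[.XOO/X...]+0 (1,1)[.X.O/XO..]+0 (1,2)[.X.O/X.O.]+0 (1,3)[.X.O/X..O]+0
p2 X@[OX.O/X...]: (0,2)[OXXO/X...]+0* (1,1)[OX.O/XX..]+0 (1,2)[OX.O/X.X.]+0 (1,3)[OX.O/X..X]+0
p3 O@[OXXO/X...]: (1,1)[OXXO/XO..]+0* (1,2)[OXXO/X.O.]+0 (1,3)[OXXO/X..O]+0
p4 X@[OXXO/XO..]: (1,2)[OXXO/XOX.]+0* (1,3)[OXXO/XO.X]+0
p5 O@[OXXO/XOX.]: (1,3)[OXXO/XOXO]+0*
p6 X@[OXXO/XOXO] terminal +0; root [.X.O/X...] d5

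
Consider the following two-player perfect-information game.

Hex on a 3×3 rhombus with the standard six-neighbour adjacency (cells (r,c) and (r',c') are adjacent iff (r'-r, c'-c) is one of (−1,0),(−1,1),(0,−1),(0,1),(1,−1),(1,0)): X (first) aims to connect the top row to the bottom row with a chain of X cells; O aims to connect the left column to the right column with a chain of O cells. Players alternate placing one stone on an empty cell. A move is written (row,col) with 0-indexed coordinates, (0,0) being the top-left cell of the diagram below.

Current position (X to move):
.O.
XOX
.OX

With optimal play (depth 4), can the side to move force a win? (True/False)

p1 X@[.O./XOX/.OX]: (0,0)[XO./XOX/.OX]+1* (0,2)[.OX/XOX/.OX]+1 (2,0)[.O./XOX/XOX]+1
p2 O@[XO./XOX/.OX]: (0,2)[XOO/XOX/.OX]-1* (2,0)[XO./XOX/OOX]-1
p3 X@[XOO/XOX/.OX]: (2,0)[XOO/XOX/XOX]+1*
p4 O@[XOO/XOX/XOX] terminal -1; root [.O./XOX/.OX] d4

X winning at [.O./XOX/.OX]: True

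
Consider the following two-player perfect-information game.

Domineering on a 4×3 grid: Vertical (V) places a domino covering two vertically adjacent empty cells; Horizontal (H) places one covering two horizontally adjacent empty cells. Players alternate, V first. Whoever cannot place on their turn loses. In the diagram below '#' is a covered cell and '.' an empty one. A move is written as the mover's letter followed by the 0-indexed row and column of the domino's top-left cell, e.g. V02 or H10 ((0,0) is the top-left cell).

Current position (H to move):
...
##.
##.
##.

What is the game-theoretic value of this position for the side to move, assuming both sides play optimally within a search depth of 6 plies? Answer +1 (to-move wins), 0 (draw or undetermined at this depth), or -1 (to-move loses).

value(.../##./##./##., H) = -1

p1 H@[.../##./##./##.]: H00[##./##./##./##.]-1* H01[.##/##./##./##.]-1
p2 V@[##./##./##./##.]: V02[###/###/##./##.]+1* V12[##./###/###/##.]+1 V22[##./##./###/###]+1
p3 H@[###/###/##./##.] terminal -1; root [.../##./##./##.] d6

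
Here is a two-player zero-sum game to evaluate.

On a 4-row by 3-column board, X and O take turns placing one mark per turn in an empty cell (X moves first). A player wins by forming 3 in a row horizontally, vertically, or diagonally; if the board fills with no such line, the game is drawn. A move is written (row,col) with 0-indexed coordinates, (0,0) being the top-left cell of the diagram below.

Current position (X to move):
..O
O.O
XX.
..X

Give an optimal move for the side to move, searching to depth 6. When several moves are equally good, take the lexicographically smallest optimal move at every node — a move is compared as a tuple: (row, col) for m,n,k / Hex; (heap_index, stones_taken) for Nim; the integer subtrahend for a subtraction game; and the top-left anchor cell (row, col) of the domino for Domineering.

X's best at [..O/O.O/XX./..X]: (2,2)

ply 1, X at ..O/O.O/XX./..X | (0,0)=-1→X.O/O.O/XX./..X; (0,1)=-1→.XO/O.O/XX./..X; (1,1)=-1→..O/OXO/XX./..X; (2,2)=+1→..O/O.O/XXX/..X*; (3,0)=-1→..O/O.O/XX./X.X; (3,1)=-1→..O/O.O/XX./.XX
ply 2: ..O/O.O/XXX/..X is terminal -1 (O); from ..O/O.O/XX./..X depth 6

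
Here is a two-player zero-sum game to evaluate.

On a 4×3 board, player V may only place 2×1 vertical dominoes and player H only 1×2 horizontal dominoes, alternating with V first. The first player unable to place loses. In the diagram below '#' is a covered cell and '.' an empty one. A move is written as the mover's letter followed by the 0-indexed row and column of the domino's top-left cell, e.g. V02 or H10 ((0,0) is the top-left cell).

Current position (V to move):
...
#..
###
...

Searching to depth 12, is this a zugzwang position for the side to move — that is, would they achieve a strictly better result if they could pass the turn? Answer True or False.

zugzwang(.../#../###/..., V) = False

[.../#../###/...] V move#1: V01:+1/.#./##./###/...*, V02:-1/..#/#.#/###/...
[.#./##./###/...] H move#2: H30:-1/.#./##./###/##.*, H31:-1/.#./##./###/.##
[.#./##./###/##.] V move#3: V02:+1/.##/###/###/##.*
[.##/###/###/##.] end (terminal -1, H#4); searched .../#../###/... to 12
if V skipped the turn, H would face:
~ [.../#../###/...] H move#1: H00:+1/##./#../###/...*, H01:+1/.##/#../###/..., H11:+1/.../###/###/..., H30:-1/.../#../###/##., H31:-1/.../#../###/.##
~ [##./#../###/...] V move#2: V02:-1/###/#.#/###/...*
~ [###/#.#/###/...] H move#3: H30:+1/###/#.#/###/##.*, H31:+1/###/#.#/###/.##
~ [###/#.#/###/##.] end (terminal -1, V#4); searched .../#../###/... to 12
compare (V): move=+1 vs pass=-1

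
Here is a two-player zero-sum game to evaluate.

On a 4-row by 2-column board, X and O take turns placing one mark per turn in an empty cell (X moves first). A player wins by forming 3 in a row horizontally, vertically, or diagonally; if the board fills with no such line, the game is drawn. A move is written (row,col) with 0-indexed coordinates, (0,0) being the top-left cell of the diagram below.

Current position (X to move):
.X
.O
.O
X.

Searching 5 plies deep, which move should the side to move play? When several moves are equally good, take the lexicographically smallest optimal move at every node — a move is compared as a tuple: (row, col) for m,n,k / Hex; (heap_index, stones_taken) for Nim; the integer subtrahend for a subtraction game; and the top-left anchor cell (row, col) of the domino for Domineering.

X's best at [.X/.O/.O/X.]: (3,1)

[.X/.O/.O/X.] X move#1: (0,0):-1/XX/.O/.O/X., (1,0):-1/.X/XO/.O/X., (2,0):-1/.X/.O/XO/X., (3,1):+0/.X/.O/.O/XX*
[.X/.O/.O/XX] O move#2: (0,0):+0/OX/.O/.O/XX*, (1,0):+0/.X/OO/.O/XX, (2,0):+0/.X/.O/OO/XX
[OX/.O/.O/XX] X move#3: (1,0):+0/OX/XO/.O/XX*, (2,0):+0/OX/.O/XO/XX
[OX/XO/.O/XX] O move#4: (2,0):+0/OX/XO/OO/XX*
[OX/XO/OO/XX] end (terminal +0, X#5); searched .X/.O/.O/X. to 5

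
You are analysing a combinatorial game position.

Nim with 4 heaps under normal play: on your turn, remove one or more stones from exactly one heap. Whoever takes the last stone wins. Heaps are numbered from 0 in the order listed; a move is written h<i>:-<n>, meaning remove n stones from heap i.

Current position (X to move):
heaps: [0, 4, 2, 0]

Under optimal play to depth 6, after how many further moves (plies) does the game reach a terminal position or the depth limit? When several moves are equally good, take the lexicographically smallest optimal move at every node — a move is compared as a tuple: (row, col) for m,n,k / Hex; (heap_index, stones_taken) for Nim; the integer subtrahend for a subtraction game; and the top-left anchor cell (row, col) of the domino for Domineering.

p1 X@[(0,4,2,0)]: h1:-1[(0,3,2,0)]-1 h1:-2[(0,2,2,0)]+1* h1:-3[(0,1,2,0)]-1 h1:-4[(0,0,2,0)]-1 h2:-1[(0,4,1,0)]-1 h2:-2[(0,4,0,0)]-1
p2 O@[(0,2,2,0)]: h1:-1[(0,1,2,0)]-1* h1:-2[(0,0,2,0)]-1 h2:-1[(0,2,1,0)]-1 h2:-2[(0,2,0,0)]-1
p3 X@[(0,1,2,0)]: h1:-1[(0,0,2,0)]-1 h2:-1[(0,1,1,0)]+1* h2:-2[(0,1,0,0)]-1
p4 O@[(0,1,1,0)]: h1:-1[(0,0,1,0)]-1* h2:-1[(0,1,0,0)]-1
p5 X@[(0,0,1,0)]: h2:-1[(0,0,0,0)]+1*
p6 O@[(0,0,0,0)] terminal -1; root [(0,4,2,0)] d6

PV length from [(0,4,2,0)]: 5 plies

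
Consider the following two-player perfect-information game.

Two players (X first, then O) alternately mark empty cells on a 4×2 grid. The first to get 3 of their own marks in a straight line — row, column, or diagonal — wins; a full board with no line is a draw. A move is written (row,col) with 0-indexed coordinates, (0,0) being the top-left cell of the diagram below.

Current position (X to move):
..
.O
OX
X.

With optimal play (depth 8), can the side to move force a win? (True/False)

ply 1, X at ../.O/OX/X. | (0,0)=+0→X./.O/OX/X.*; (0,1)=+0→.X/.O/OX/X.; (1,0)=+0→../XO/OX/X.; (3,1)=+0→../.O/OX/XX
ply 2, O at X./.O/OX/X. | (0,1)=+0→XO/.O/OX/X.*; (1,0)=+0→X./OO/OX/X.; (3,1)=+0→X./.O/OX/XO
ply 3, X at XO/.O/OX/X. | (1,0)=+0→XO/XO/OX/X.*; (3,1)=+0→XO/.O/OX/XX
ply 4, O at XO/XO/OX/X. | (3,1)=+0→XO/XO/OX/XO*
ply 5: XO/XO/OX/XO is terminal +0 (X); from ../.O/OX/X. depth 8

X winning at [../.O/OX/X.]: False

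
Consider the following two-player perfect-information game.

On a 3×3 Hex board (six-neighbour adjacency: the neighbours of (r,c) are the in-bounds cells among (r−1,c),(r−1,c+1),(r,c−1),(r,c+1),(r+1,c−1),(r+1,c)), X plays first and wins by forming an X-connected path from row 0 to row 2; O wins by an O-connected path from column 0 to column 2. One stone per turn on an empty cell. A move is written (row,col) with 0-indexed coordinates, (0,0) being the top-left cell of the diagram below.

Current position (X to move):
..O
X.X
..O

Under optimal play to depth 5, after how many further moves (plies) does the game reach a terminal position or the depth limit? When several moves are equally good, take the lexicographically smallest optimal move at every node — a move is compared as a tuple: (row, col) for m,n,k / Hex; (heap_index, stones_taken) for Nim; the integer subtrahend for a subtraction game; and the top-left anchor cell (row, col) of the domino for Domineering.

ply 1, X at ..O/X.X/..O | (0,0)=-1→X.O/X.X/..O; (0,1)=-1→.XO/X.X/..O; (1,1)=+1→..O/XXX/..O*; (2,0)=+1→..O/X.X/X.O; (2,1)=+1→..O/X.X/.XO
ply 2, O at ..O/XXX/..O | (0,0)=-1→O.O/XXX/..O*; (0,1)=-1→.OO/XXX/..O; (2,0)=-1→..O/XXX/O.O; (2,1)=-1→..O/XXX/.OO
ply 3, X at O.O/XXX/..O | (0,1)=+1→OXO/XXX/..O*; (2,0)=-1→O.O/XXX/X.O; (2,1)=-1→O.O/XXX/.XO
ply 4, O at OXO/XXX/..O | (2,0)=-1→OXO/XXX/O.O*; (2,1)=-1→OXO/XXX/.OO
ply 5, X at OXO/XXX/O.O | (2,1)=+1→OXO/XXX/OXO*
ply 6: OXO/XXX/OXO is terminal -1 (O); from ..O/X.X/..O depth 5

PV length from [..O/X.X/..O]: 5 plies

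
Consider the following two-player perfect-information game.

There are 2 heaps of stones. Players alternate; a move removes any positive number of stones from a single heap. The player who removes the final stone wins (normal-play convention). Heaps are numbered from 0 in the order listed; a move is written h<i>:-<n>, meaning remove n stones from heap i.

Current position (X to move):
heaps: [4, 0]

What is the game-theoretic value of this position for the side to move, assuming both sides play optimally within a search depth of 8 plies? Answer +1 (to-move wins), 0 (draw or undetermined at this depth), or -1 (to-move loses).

ply 1, X at (4,0) | h0:-1=-1→(3,0); h0:-2=-1→(2,0); h0:-3=-1→(1,0); h0:-4=+1→(0,0)*
ply 2: (0,0) is terminal -1 (O); from (4,0) depth 8

value((4,0), X) = +1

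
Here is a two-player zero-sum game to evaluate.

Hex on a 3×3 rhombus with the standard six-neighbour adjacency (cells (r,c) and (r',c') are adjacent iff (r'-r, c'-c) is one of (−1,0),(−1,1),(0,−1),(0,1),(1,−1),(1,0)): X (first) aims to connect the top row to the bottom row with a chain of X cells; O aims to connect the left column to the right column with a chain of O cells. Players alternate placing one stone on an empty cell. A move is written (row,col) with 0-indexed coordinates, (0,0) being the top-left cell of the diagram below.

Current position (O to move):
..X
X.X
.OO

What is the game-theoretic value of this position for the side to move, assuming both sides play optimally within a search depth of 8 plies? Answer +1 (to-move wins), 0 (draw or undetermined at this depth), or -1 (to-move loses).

p1 O@[..X/X.X/.OO]: (0,0)[O.X/X.X/.OO]-1 (0,1)[.OX/X.X/.OO]-1 (1,1)[..X/XOX/.OO]-1 (2,0)[..X/X.X/OOO]+1*
p2 X@[..X/X.X/OOO] terminal -1; root [..X/X.X/.OO] d8

value(..X/X.X/.OO, O) = +1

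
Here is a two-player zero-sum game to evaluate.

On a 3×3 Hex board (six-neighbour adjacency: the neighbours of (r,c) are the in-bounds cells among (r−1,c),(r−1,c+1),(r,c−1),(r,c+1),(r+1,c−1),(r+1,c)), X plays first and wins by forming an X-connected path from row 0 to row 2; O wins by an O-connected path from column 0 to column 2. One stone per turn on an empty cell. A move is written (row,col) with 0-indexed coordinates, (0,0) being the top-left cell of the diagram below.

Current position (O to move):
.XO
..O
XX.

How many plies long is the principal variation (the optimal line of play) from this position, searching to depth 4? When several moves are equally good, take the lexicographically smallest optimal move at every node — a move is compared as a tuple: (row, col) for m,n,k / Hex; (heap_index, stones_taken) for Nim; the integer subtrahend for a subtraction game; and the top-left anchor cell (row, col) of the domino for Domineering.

PV length from [.XO/..O/XX.]: 2 plies

p1 O@[.XO/..O/XX.]: (0,0)[OXO/..O/XX.]-1* (1,0)[.XO/O.O/XX.]-1 (1,1)[.XO/.OO/XX.]-1 (2,2)[.XO/..O/XXO]-1
p2 X@[OXO/..O/XX.]: (1,0)[OXO/X.O/XX.]+1* (1,1)[OXO/.XO/XX.]+1 (2,2)[OXO/..O/XXX]+1
p3 O@[OXO/X.O/XX.] terminal -1; root [.XO/..O/XX.] d4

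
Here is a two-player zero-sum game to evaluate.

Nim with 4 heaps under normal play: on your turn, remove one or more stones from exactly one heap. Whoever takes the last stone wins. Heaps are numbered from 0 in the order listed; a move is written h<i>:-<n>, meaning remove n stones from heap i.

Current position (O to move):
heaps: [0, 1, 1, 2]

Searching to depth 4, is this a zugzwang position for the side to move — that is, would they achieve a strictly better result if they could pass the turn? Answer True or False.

zugzwang((0,1,1,2), O) = False

[(0,1,1,2)] O move#1: h1:-1:-1/(0,0,1,2), h2:-1:-1/(0,1,0,2), h3:-1:-1/(0,1,1,1), h3:-2:+1/(0,1,1,0)*
[(0,1,1,0)] X move#2: h1:-1:-1/(0,0,1,0)*, h2:-1:-1/(0,1,0,0)
[(0,0,1,0)] O move#3: h2:-1:+1/(0,0,0,0)*
[(0,0,0,0)] end (terminal -1, X#4); searched (0,1,1,2) to 4
pass branch (X moves first from the same position):
  | [(0,1,1,2)] X move#1: h1:-1:-1/(0,0,1,2), h2:-1:-1/(0,1,0,2), h3:-1:-1/(0,1,1,1), h3:-2:+1/(0,1,1,0)*
  | [(0,1,1,0)] O move#2: h1:-1:-1/(0,0,1,0)*, h2:-1:-1/(0,1,0,0)
  | [(0,0,1,0)] X move#3: h2:-1:+1/(0,0,0,0)*
  | [(0,0,0,0)] end (terminal -1, O#4); searched (0,1,1,2) to 4
O moving scores +1; O passing scores -1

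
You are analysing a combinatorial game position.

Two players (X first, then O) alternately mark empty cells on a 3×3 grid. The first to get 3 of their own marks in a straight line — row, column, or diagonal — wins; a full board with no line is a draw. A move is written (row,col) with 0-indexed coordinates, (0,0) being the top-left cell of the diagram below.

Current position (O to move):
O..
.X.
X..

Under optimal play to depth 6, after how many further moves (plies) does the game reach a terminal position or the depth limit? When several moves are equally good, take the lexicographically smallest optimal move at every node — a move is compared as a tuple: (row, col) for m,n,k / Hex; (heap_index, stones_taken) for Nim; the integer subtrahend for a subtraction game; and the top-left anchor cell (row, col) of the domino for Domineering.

PV length from [O../.X./X..]: 6 plies

p1 O@[O../.X./X..]: (0,1)[OO./.X./X..]-1 (0,2)[O.O/.X./X..]+0* (1,0)[O../OX./X..]-1 (1,2)[O../.XO/X..]-1 (2,1)[O../.X./XO.]-1 (2,2)[O../.X./X.O]-1
p2 X@[O.O/.X./X..]: (0,1)[OXO/.X./X..]+0* (1,0)[O.O/XX./X..]-1 (1,2)[O.O/.XX/X..]-1 (2,1)[O.O/.X./XX.]-1 (2,2)[O.O/.X./X.X]-1
p3 O@[OXO/.X./X..]: (1,0)[OXO/OX./X..]-1 (1,2)[OXO/.XO/X..]-1 (2,1)[OXO/.X./XO.]+0* (2,2)[OXO/.X./X.O]-1
p4 X@[OXO/.X./XO.]: (1,0)[OXO/XX./XO.]+0* (1,2)[OXO/.XX/XO.]+0 (2,2)[OXO/.X./XOX]+0
p5 O@[OXO/XX./XO.]: (1,2)[OXO/XXO/XO.]+0* (2,2)[OXO/XX./XOO]-1
p6 X@[OXO/XXO/XO.]: (2,2)[OXO/XXO/XOX]+0*
p7 O@[OXO/XXO/XOX] terminal +0; root [O../.X./X..] d6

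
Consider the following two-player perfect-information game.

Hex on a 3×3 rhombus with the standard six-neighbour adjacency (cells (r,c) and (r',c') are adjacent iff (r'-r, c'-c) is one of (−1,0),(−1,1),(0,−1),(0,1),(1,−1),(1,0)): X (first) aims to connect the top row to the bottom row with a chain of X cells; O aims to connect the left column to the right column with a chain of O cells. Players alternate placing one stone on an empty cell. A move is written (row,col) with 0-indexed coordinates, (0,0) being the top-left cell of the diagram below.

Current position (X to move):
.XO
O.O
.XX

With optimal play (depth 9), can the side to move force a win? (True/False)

p1 X@[.XO/O.O/.XX]: (0,0)[XXO/O.O/.XX]-1 (1,1)[.XO/OXO/.XX]+1* (2,0)[.XO/O.O/XXX]-1
p2 O@[.XO/OXO/.XX] terminal -1; root [.XO/O.O/.XX] d9

X winning at [.XO/O.O/.XX]: True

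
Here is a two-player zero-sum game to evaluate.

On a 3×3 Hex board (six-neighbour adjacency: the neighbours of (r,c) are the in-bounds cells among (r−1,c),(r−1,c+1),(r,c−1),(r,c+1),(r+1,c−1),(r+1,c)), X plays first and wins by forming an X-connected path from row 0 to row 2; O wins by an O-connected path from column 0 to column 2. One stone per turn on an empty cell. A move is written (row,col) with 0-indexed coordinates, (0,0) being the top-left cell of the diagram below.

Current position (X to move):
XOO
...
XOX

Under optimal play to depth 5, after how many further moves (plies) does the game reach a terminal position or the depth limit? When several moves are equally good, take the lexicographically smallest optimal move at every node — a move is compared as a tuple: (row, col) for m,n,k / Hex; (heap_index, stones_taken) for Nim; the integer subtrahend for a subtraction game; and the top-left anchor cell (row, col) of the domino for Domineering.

PV length from [XOO/.../XOX]: 1 ply

ply 1, X at XOO/.../XOX | (1,0)=+1→XOO/X../XOX*; (1,1)=-1→XOO/.X./XOX; (1,2)=-1→XOO/..X/XOX
ply 2: XOO/X../XOX is terminal -1 (O); from XOO/.../XOX depth 5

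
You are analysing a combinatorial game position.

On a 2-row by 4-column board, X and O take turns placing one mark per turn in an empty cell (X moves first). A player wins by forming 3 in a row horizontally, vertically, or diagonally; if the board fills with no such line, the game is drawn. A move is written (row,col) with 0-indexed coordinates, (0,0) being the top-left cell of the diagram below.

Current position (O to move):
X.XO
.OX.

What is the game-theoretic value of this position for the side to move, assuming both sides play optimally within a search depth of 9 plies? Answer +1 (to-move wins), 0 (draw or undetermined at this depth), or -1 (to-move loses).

[X.XO/.OX.] O move#1: (0,1):+0/XOXO/.OX.*, (1,0):-1/X.XO/OOX., (1,3):-1/X.XO/.OXO
[XOXO/.OX.] X move#2: (1,0):+0/XOXO/XOX.*, (1,3):+0/XOXO/.OXX
[XOXO/XOX.] O move#3: (1,3):+0/XOXO/XOXO*
[XOXO/XOXO] end (terminal +0, X#4); searched X.XO/.OX. to 9

value(X.XO/.OX., O) = 0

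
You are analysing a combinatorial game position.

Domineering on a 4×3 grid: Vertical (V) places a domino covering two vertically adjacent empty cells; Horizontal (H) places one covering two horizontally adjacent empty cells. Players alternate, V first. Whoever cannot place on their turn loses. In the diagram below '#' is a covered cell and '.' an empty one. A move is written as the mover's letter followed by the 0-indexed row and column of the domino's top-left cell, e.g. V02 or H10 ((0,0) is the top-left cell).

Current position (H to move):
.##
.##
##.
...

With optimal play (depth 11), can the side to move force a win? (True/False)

p1 H@[.##/.##/##./...]: H30[.##/.##/##./##.]-1* H31[.##/.##/##./.##]-1
p2 V@[.##/.##/##./##.]: V00[###/###/##./##.]+1* V22[.##/.##/###/###]+1
p3 H@[###/###/##./##.] terminal -1; root [.##/.##/##./...] d11

H winning at [.##/.##/##./...]: False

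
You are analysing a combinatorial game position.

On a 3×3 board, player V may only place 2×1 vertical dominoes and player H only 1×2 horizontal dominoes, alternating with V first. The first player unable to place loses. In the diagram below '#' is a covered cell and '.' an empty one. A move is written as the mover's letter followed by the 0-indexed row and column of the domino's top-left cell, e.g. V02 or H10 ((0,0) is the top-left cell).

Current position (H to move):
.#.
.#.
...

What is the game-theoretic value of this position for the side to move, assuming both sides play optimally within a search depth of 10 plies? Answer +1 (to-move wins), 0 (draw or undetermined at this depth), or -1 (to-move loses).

p1 H@[.#./.#./...]: H20[.#./.#./##.]-1* H21[.#./.#./.##]-1
p2 V@[.#./.#./##.]: V00[##./##./##.]+1* V02[.##/.##/##.]+1 V12[.#./.##/###]+1
p3 H@[##./##./##.] terminal -1; root [.#./.#./...] d10

value(.#./.#./..., H) = -1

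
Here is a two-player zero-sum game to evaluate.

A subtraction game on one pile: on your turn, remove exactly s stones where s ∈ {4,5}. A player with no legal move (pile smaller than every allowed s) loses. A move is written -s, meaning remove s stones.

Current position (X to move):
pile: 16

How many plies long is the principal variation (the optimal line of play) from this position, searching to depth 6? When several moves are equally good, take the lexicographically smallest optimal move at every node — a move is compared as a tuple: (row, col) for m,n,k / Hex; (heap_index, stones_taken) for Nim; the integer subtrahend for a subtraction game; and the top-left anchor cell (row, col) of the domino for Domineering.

PV length from [16]: 3 plies

[16] X move#1: -4:+1/12*, -5:+1/11
[12] O move#2: -4:-1/8*, -5:-1/7
[8] X move#3: -4:-1/4, -5:+1/3*
[3] end (terminal -1, O#4); searched 16 to 6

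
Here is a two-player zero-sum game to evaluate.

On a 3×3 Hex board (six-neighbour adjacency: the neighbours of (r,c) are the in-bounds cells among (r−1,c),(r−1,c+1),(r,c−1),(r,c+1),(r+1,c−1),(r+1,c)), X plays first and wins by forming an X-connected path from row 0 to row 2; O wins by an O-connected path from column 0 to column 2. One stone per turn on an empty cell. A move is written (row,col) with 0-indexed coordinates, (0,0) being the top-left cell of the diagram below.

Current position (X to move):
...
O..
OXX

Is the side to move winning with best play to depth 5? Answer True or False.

[.../O../OXX] X move#1: (0,0):-1/X../O../OXX, (0,1):-1/.X./O../OXX, (0,2):+1/..X/O../OXX*, (1,1):+1/.../OX./OXX, (1,2):-1/.../O.X/OXX
[..X/O../OXX] O move#2: (0,0):-1/O.X/O../OXX*, (0,1):-1/.OX/O../OXX, (1,1):-1/..X/OO./OXX, (1,2):-1/..X/O.O/OXX
[O.X/O../OXX] X move#3: (0,1):+1/OXX/O../OXX*, (1,1):+1/O.X/OX./OXX, (1,2):+1/O.X/O.X/OXX
[OXX/O../OXX] O move#4: (1,1):-1/OXX/OO./OXX*, (1,2):-1/OXX/O.O/OXX
[OXX/OO./OXX] X move#5: (1,2):+1/OXX/OOX/OXX*
[OXX/OOX/OXX] end (terminal -1, O#6); searched .../O../OXX to 5

X winning at [.../O../OXX]: True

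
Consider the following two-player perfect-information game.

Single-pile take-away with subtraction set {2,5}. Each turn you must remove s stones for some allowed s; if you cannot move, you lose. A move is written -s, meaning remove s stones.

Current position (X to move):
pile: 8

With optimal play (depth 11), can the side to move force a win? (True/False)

X winning at [8]: False

[8] X move#1: -2:-1/6*, -5:-1/3
[6] O move#2: -2:+1/4*, -5:+1/1
[4] X move#3: -2:-1/2*
[2] O move#4: -2:+1/0*
[0] end (terminal -1, X#5); searched 8 to 11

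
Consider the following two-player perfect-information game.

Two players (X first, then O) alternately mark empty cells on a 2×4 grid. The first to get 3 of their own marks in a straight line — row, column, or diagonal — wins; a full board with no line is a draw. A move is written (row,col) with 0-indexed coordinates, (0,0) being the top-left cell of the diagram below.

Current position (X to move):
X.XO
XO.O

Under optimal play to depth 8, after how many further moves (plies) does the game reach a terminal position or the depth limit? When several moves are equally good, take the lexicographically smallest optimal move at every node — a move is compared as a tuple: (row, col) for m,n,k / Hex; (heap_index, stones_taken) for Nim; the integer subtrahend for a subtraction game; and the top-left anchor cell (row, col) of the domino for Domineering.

[X.XO/XO.O] X move#1: (0,1):+1/XXXO/XO.O*, (1,2):+0/X.XO/XOXO
[XXXO/XO.O] end (terminal -1, O#2); searched X.XO/XO.O to 8

PV length from [X.XO/XO.O]: 1 ply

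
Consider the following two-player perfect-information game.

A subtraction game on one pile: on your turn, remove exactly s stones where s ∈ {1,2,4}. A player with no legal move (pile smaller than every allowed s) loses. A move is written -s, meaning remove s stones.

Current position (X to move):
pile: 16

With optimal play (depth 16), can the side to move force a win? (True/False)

ply 1, X at 16 | -1=+1→15*; -2=-1→14; -4=+1→12
ply 2, O at 15 | -1=-1→14*; -2=-1→13; -4=-1→11
ply 3, X at 14 | -1=-1→13; -2=+1→12*; -4=-1→10
ply 4, O at 12 | -1=-1→11*; -2=-1→10; -4=-1→8
ply 5, X at 11 | -1=-1→10; -2=+1→9*; -4=-1→7
ply 6, O at 9 | -1=-1→8*; -2=-1→7; -4=-1→5
ply 7, X at 8 | -1=-1→7; -2=+1→6*; -4=-1→4
ply 8, O at 6 | -1=-1→5*; -2=-1→4; -4=-1→2
ply 9, X at 5 | -1=-1→4; -2=+1→3*; -4=-1→1
ply 10, O at 3 | -1=-1→2*; -2=-1→1
ply 11, X at 2 | -1=-1→1; -2=+1→0*
ply 12: 0 is terminal -1 (O); from 16 depth 16

X winning at [16]: True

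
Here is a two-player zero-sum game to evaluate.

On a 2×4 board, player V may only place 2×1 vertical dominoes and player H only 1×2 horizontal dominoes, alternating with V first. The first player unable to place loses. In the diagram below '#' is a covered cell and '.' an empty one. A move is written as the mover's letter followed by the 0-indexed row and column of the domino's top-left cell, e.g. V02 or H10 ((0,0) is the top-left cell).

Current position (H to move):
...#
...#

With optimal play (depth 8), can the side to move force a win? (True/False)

ply 1, H at ...#/...# | H00=+1→##.#/...#*; H01=+1→.###/...#; H10=+1→...#/##.#; H11=+1→...#/.###
ply 2, V at ##.#/...# | V02=-1→####/..##*
ply 3, H at ####/..## | H10=+1→####/####*
ply 4: ####/#### is terminal -1 (V); from ...#/...# depth 8

H winning at [...#/...#]: True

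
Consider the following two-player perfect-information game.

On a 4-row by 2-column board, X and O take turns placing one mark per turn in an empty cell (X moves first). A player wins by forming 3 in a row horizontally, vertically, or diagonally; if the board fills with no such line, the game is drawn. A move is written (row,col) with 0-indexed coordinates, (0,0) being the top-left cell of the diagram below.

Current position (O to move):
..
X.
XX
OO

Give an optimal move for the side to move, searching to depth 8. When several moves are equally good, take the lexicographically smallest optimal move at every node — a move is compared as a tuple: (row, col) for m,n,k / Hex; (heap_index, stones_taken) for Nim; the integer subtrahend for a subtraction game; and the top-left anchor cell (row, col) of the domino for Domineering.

O's best at [../X./XX/OO]: (0,0)

ply 1, O at ../X./XX/OO | (0,0)=+0→O./X./XX/OO*; (0,1)=-1→.O/X./XX/OO; (1,1)=-1→../XO/XX/OO
ply 2, X at O./X./XX/OO | (0,1)=+0→OX/X./XX/OO*; (1,1)=+0→O./XX/XX/OO
ply 3, O at OX/X./XX/OO | (1,1)=+0→OX/XO/XX/OO*
ply 4: OX/XO/XX/OO is terminal +0 (X); from ../X./XX/OO depth 8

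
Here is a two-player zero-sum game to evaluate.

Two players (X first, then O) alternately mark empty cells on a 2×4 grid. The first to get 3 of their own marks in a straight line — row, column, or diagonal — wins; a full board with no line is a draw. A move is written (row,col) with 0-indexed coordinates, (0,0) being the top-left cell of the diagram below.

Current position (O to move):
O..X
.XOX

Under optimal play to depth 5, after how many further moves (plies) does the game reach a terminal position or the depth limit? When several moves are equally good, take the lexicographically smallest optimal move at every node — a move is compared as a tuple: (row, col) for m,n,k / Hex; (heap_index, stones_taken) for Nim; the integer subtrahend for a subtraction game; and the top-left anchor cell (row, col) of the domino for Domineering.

PV length from [O..X/.XOX]: 3 plies

p1 O@[O..X/.XOX]: (0,1)[OO.X/.XOX]+0* (0,2)[O.OX/.XOX]+0 (1,0)[O..X/OXOX]+0
p2 X@[OO.X/.XOX]: (0,2)[OOXX/.XOX]+0* (1,0)[OO.X/XXOX]-1
p3 O@[OOXX/.XOX]: (1,0)[OOXX/OXOX]+0*
p4 X@[OOXX/OXOX] terminal +0; root [O..X/.XOX] d5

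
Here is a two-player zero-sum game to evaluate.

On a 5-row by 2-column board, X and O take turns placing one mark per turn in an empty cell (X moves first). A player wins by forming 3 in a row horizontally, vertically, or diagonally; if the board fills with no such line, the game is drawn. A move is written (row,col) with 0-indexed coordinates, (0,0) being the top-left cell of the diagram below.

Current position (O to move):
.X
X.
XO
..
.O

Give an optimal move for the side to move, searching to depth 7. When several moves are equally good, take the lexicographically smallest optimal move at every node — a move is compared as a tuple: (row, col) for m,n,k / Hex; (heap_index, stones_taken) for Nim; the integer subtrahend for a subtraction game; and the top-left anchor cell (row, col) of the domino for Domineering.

O's best at [.X/X./XO/../.O]: (3,1)

ply 1, O at .X/X./XO/../.O | (0,0)=-1→OX/X./XO/../.O; (1,1)=-1→.X/XO/XO/../.O; (3,0)=-1→.X/X./XO/O./.O; (3,1)=+1→.X/X./XO/.O/.O*; (4,0)=-1→.X/X./XO/../OO
ply 2: .X/X./XO/.O/.O is terminal -1 (X); from .X/X./XO/../.O depth 7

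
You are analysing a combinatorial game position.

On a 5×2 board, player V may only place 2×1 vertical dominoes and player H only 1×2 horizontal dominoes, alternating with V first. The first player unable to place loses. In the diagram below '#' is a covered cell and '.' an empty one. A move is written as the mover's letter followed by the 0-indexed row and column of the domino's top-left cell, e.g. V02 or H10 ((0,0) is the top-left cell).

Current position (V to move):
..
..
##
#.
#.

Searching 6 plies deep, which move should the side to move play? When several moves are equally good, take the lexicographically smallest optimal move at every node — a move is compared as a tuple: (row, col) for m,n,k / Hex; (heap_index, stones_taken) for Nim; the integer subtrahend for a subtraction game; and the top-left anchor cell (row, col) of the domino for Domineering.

[../../##/#./#.] V move#1: V00:+1/#./#./##/#./#.*, V01:+1/.#/.#/##/#./#., V31:-1/../../##/##/##
[#./#./##/#./#.] end (terminal -1, H#2); searched ../../##/#./#. to 6

V's best at [../../##/#./#.]: V00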